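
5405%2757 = 2648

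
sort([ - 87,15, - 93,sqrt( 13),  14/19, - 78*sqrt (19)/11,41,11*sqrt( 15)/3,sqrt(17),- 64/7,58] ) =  [ - 93,  -  87, - 78*sqrt(19)/11,-64/7, 14/19,sqrt(13),sqrt( 17 ), 11 * sqrt( 15)/3, 15,41,  58]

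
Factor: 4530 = 2^1*3^1*5^1*151^1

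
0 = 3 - 3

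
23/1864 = 23/1864 = 0.01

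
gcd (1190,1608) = 2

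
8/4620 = 2/1155  =  0.00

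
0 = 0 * 69880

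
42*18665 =783930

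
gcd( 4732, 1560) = 52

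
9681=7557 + 2124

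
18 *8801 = 158418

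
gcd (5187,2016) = 21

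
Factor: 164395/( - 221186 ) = -2^( - 1)*5^1*11^1*37^(-1 ) = -55/74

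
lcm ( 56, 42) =168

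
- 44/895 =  - 44/895= - 0.05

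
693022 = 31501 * 22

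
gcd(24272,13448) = 328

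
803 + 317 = 1120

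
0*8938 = 0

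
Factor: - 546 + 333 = -213 = - 3^1*71^1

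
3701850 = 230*16095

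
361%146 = 69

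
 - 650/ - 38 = 325/19=17.11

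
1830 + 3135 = 4965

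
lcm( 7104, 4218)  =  134976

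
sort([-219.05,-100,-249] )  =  [ -249,-219.05,- 100 ] 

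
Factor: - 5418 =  - 2^1*3^2*7^1*43^1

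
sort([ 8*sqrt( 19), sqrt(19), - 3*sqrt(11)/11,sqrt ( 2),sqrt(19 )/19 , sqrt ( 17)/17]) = [ - 3*sqrt(11)/11,sqrt (19)/19, sqrt ( 17)/17, sqrt(2 ),sqrt(19 ), 8 * sqrt( 19 ) ] 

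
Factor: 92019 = 3^1*37^1*829^1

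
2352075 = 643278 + 1708797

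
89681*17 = 1524577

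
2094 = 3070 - 976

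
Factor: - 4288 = - 2^6 *67^1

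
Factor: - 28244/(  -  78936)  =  2^( - 1)*3^(-1 )*11^(  -  1) * 13^( - 1)*307^1 = 307/858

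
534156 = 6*89026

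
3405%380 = 365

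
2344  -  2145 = 199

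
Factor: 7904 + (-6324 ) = 1580 = 2^2 * 5^1 * 79^1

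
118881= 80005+38876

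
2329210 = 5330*437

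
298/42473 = 298/42473 = 0.01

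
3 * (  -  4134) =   -  12402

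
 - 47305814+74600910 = 27295096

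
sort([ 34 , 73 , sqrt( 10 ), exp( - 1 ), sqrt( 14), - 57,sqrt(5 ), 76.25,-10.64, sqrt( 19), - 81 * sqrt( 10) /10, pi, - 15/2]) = [-57, - 81*sqrt( 10 ) /10,-10.64, - 15/2, exp( - 1), sqrt( 5 )  ,  pi,sqrt( 10), sqrt( 14 ),sqrt( 19),  34,  73, 76.25] 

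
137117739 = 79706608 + 57411131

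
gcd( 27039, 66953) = 1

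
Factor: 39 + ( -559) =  - 520 =-2^3 * 5^1*13^1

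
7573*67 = 507391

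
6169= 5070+1099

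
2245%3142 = 2245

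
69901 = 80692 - 10791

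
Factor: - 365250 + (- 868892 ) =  - 2^1 *7^1*13^1*6781^1 = - 1234142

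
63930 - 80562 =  - 16632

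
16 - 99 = - 83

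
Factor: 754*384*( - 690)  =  -199779840 = - 2^9*3^2*5^1*13^1*23^1 * 29^1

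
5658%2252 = 1154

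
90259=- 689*( - 131 )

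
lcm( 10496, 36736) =73472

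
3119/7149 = 3119/7149 = 0.44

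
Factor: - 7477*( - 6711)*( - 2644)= - 132671020668 = - 2^2 * 3^1*661^1*2237^1*7477^1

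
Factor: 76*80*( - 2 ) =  - 2^7*5^1*19^1 = - 12160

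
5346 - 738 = 4608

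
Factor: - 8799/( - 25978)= 2^(-1 )*3^1*7^1*31^( - 1) = 21/62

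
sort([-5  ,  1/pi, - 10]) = [ - 10,  -  5 , 1/pi] 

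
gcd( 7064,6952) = 8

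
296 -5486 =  - 5190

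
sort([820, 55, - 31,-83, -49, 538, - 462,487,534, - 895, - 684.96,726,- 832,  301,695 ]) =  [  -  895, - 832,-684.96, - 462,  -  83, - 49 , - 31,55, 301,487, 534,538, 695, 726,820 ]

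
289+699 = 988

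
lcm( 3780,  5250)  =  94500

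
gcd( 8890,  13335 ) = 4445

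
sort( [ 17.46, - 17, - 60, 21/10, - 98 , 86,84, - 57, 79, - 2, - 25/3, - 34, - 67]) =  [ - 98, - 67, - 60,-57, - 34, - 17, - 25/3, - 2, 21/10,17.46,79,84,86]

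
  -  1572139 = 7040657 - 8612796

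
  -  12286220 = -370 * 33206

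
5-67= - 62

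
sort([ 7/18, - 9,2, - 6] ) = [ - 9, - 6, 7/18,2 ]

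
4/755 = 4/755= 0.01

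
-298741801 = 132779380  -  431521181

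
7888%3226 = 1436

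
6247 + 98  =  6345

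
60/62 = 30/31 = 0.97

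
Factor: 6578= 2^1*11^1*13^1*23^1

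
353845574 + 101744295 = 455589869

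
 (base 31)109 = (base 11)802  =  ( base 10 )970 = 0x3CA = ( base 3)1022221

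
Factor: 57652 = 2^2*7^1*29^1 * 71^1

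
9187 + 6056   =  15243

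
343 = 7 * 49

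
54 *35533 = 1918782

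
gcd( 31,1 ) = 1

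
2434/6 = 405 + 2/3 = 405.67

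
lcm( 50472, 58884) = 353304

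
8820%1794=1644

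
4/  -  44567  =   - 1+44563/44567 = - 0.00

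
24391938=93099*262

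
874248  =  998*876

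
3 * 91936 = 275808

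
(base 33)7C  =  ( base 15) 113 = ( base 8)363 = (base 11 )201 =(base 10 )243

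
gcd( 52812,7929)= 9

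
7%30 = 7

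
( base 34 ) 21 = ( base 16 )45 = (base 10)69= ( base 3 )2120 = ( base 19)3C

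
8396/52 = 161+6/13 = 161.46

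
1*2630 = 2630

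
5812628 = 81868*71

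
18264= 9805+8459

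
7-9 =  -2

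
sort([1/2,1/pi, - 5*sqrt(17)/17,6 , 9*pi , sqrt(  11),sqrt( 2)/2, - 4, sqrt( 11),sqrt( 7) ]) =[ - 4,  -  5 * sqrt( 17) /17,1/pi , 1/2, sqrt(2)/2 , sqrt(7),sqrt( 11 ), sqrt (11) , 6,9*pi]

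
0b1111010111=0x3d7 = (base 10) 983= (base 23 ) 1jh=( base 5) 12413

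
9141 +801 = 9942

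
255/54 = 85/18 = 4.72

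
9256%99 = 49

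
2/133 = 2/133= 0.02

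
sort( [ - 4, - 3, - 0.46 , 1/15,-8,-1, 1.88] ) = [  -  8,-4 , - 3, - 1, - 0.46, 1/15,1.88] 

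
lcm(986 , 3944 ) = 3944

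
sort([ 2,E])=[2,E]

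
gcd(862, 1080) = 2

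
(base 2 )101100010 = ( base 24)EI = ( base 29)c6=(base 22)G2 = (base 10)354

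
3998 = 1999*2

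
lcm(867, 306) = 5202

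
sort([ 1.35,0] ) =[ 0, 1.35 ]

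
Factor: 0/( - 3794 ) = 0=   0^1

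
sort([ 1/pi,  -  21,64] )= [ - 21, 1/pi,  64] 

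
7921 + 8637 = 16558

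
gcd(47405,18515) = 5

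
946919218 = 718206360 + 228712858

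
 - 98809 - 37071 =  - 135880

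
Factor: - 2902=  - 2^1*1451^1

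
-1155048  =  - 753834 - 401214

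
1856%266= 260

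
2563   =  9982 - 7419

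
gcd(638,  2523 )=29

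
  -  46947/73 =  - 46947/73 = -643.11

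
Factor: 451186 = 2^1*433^1*521^1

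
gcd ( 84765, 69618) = 3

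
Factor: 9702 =2^1*3^2*7^2*11^1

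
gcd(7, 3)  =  1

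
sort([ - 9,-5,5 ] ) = [ - 9,  -  5 , 5 ] 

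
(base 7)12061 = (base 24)5aa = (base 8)6072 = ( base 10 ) 3130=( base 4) 300322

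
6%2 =0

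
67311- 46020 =21291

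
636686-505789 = 130897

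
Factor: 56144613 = 3^1*7^1*157^1 * 17029^1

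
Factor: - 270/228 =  - 45/38= -2^(  -  1 )*3^2*5^1*19^ (  -  1)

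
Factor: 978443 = 19^1*23^1*2239^1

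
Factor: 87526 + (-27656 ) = 59870 = 2^1 * 5^1*5987^1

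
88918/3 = 88918/3=29639.33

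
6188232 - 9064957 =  - 2876725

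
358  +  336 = 694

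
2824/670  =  4 + 72/335  =  4.21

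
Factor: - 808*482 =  - 2^4*101^1*241^1 = - 389456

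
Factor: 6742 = 2^1* 3371^1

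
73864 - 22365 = 51499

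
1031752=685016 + 346736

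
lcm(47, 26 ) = 1222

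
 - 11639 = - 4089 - 7550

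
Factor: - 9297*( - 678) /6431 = 2^1*3^3*59^(  -  1) *109^( - 1)*113^1*1033^1 = 6303366/6431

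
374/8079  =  374/8079 = 0.05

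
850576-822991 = 27585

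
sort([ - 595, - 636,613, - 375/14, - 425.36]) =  [ - 636, - 595, - 425.36,-375/14,613]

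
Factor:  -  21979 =  -  31^1*709^1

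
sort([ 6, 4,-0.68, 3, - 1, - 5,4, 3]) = [ - 5, - 1, - 0.68, 3,3,4, 4, 6]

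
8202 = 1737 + 6465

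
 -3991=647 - 4638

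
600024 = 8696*69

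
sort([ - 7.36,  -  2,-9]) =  [ - 9, - 7.36, - 2] 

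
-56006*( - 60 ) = 3360360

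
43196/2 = 21598  =  21598.00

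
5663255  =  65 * 87127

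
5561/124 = 44 + 105/124 = 44.85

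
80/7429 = 80/7429 = 0.01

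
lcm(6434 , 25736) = 25736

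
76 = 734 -658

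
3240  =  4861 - 1621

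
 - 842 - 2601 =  - 3443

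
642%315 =12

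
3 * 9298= 27894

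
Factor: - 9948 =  - 2^2*3^1*829^1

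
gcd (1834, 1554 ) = 14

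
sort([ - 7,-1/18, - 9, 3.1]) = [-9,-7, - 1/18,3.1 ]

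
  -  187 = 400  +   - 587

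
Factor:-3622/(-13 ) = 2^1*13^( - 1)*1811^1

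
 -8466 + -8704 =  -17170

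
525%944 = 525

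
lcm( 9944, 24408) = 268488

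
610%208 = 194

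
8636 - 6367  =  2269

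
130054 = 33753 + 96301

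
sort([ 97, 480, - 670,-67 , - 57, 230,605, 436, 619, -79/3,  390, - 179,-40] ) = [-670, - 179,-67,  -  57, - 40, - 79/3, 97, 230 , 390,436,480,605, 619]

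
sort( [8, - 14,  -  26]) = [ - 26,-14,  8] 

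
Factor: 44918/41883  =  2^1*3^(- 1 )* 23^(-1 )*37^1 = 74/69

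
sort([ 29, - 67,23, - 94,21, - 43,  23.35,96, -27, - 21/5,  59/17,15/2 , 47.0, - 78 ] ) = [ - 94, - 78, - 67, - 43,- 27, - 21/5, 59/17,15/2, 21,23, 23.35,29,47.0,96]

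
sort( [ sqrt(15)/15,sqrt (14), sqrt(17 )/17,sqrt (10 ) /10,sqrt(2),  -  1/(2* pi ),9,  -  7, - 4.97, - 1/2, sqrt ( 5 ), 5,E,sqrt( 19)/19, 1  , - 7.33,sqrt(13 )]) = [-7.33, - 7, - 4.97, - 1/2, - 1/( 2 *pi),sqrt(19)/19,sqrt(17)/17, sqrt(15) /15,sqrt(10 )/10,1,  sqrt(2 ),sqrt(5), E,sqrt(13 ),sqrt(14 ), 5,  9]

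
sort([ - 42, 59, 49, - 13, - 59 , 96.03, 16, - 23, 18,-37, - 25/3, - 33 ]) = [ - 59, - 42, - 37, - 33, - 23, - 13  , - 25/3,  16, 18,49, 59, 96.03]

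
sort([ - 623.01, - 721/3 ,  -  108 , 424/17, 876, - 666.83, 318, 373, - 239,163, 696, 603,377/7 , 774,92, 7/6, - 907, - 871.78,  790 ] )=[ - 907, - 871.78,-666.83,- 623.01, - 721/3 , -239 ,- 108,  7/6,424/17, 377/7 , 92,163, 318,373, 603, 696, 774, 790, 876 ] 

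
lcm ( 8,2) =8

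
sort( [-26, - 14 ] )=[ - 26, - 14] 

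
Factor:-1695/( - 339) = 5^1 = 5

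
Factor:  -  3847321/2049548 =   -  2^(  -  2)*17^1 * 73^(-1 ) * 7019^(-1)*226313^1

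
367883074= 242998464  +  124884610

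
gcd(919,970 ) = 1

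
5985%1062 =675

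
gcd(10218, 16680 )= 6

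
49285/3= 49285/3=16428.33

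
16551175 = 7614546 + 8936629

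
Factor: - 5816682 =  -2^1*3^2*323149^1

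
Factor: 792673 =7^3*2311^1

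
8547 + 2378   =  10925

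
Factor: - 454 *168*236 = -18000192 = - 2^6*3^1 * 7^1*59^1*227^1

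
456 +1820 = 2276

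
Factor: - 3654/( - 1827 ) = 2 = 2^1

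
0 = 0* 55637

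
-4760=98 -4858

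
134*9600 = 1286400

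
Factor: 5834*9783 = 2^1 * 3^2*1087^1*2917^1 = 57074022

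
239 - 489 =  - 250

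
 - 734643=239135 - 973778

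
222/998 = 111/499 = 0.22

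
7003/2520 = 7003/2520 = 2.78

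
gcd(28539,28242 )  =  27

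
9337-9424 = - 87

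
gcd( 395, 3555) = 395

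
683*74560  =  50924480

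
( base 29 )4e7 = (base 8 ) 7301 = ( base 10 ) 3777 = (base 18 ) BBF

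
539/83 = 6 + 41/83 = 6.49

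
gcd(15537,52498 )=1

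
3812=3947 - 135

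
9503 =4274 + 5229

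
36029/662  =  36029/662 = 54.42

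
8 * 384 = 3072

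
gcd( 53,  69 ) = 1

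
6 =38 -32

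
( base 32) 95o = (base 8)22270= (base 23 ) HHG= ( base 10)9400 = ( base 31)9o7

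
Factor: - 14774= - 2^1 * 83^1 * 89^1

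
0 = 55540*0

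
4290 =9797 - 5507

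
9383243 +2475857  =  11859100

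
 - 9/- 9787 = 9/9787 = 0.00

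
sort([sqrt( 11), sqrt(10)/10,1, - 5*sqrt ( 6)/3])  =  [ - 5*sqrt(6) /3,sqrt( 10 ) /10, 1,sqrt(11 )] 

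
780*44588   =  34778640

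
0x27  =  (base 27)1C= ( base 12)33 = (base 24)1f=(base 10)39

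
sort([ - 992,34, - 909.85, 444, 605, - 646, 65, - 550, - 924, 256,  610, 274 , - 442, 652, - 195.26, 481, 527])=[ - 992, - 924 , - 909.85, - 646, - 550, - 442 , - 195.26, 34,65,256, 274,444, 481, 527,605, 610, 652] 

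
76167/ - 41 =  - 76167/41 = - 1857.73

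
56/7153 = 56/7153 = 0.01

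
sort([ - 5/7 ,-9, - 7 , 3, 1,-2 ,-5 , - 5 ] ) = [ - 9,-7,-5, - 5, - 2 , - 5/7,1,3 ] 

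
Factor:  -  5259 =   -  3^1 *1753^1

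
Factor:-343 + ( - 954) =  - 1297 = - 1297^1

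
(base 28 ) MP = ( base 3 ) 212202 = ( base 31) kl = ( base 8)1201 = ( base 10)641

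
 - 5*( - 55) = 275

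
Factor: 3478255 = 5^1*11^1*63241^1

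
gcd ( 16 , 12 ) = 4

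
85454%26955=4589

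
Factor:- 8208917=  - 8208917^1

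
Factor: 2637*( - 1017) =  - 2681829= -3^4*113^1*293^1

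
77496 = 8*9687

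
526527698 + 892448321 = 1418976019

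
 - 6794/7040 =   -  1+ 123/3520 = - 0.97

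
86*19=1634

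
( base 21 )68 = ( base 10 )134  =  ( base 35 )3T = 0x86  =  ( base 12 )b2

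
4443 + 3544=7987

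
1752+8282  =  10034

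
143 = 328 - 185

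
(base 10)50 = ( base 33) 1h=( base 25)20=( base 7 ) 101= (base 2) 110010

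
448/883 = 448/883   =  0.51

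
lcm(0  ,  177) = 0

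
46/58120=23/29060 = 0.00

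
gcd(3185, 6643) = 91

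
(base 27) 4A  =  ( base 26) 4E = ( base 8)166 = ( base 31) 3p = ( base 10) 118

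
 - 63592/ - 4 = 15898/1 = 15898.00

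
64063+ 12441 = 76504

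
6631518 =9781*678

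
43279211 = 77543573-34264362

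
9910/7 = 9910/7 = 1415.71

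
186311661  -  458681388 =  - 272369727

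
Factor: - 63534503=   -  7411^1*8573^1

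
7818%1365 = 993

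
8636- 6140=2496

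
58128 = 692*84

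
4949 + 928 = 5877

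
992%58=6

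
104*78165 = 8129160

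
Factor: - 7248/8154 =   -  2^3*3^( - 2) = -  8/9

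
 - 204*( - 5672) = 1157088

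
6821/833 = 6821/833 = 8.19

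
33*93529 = 3086457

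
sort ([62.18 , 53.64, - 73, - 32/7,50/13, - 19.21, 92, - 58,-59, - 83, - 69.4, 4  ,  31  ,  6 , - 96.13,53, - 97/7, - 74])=[- 96.13, - 83, - 74, - 73, - 69.4 , - 59,- 58, - 19.21 , - 97/7  , - 32/7 , 50/13, 4 , 6, 31, 53,53.64 , 62.18  ,  92]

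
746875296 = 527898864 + 218976432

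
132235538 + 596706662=728942200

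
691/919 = 691/919  =  0.75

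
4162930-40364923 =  - 36201993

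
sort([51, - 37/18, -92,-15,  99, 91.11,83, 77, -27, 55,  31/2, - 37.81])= [ - 92 , - 37.81, - 27 , - 15,-37/18 , 31/2,  51,55,77,83,91.11, 99] 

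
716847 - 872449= - 155602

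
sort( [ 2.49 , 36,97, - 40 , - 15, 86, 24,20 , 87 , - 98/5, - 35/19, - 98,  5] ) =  [ - 98, - 40, - 98/5, - 15, - 35/19,2.49 , 5,20, 24, 36, 86,87,97]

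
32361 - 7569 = 24792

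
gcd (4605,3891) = 3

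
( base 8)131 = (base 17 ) 54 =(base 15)5e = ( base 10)89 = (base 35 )2j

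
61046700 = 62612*975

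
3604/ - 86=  - 42 + 4/43 = -41.91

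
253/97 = 253/97 = 2.61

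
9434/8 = 1179 + 1/4 = 1179.25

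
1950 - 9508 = - 7558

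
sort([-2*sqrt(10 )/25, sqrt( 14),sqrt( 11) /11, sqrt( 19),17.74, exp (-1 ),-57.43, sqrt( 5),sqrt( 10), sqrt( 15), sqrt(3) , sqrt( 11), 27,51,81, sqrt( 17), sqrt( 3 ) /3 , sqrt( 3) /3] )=[ - 57.43, - 2*sqrt( 10 ) /25, sqrt( 11 )/11 , exp( - 1),sqrt( 3 ) /3 , sqrt( 3 ) /3 , sqrt( 3),sqrt( 5), sqrt (10 ), sqrt( 11),sqrt(14), sqrt( 15),sqrt( 17 ),sqrt ( 19),17.74,27, 51,81] 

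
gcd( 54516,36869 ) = 7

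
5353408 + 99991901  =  105345309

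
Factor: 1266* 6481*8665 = 2^1*3^1*5^1 * 211^1 * 1733^1*6481^1 = 71095857090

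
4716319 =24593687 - 19877368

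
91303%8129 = 1884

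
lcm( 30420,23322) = 699660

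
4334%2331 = 2003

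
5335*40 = 213400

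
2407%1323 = 1084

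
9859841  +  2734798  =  12594639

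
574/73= 574/73 = 7.86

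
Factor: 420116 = 2^2*127^1*827^1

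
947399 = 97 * 9767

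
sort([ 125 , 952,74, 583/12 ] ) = [ 583/12,74, 125,952] 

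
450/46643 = 450/46643=0.01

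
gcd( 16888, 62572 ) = 4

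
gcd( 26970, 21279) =3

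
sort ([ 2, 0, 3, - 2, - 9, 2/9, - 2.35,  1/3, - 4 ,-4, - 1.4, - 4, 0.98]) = [- 9,-4, - 4, - 4, - 2.35,-2,-1.4, 0,2/9, 1/3 , 0.98, 2 , 3 ]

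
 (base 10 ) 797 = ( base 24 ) 195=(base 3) 1002112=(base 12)565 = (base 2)1100011101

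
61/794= 61/794 = 0.08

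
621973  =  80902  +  541071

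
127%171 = 127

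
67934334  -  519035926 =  - 451101592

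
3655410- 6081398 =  - 2425988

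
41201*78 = 3213678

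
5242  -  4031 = 1211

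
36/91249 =36/91249=0.00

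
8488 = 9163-675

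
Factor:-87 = -3^1*29^1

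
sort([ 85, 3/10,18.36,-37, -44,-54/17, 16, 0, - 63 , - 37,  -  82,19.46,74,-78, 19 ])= [ - 82,  -  78,-63,-44, - 37,-37, - 54/17, 0, 3/10,16,18.36, 19, 19.46, 74, 85] 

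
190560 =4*47640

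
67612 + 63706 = 131318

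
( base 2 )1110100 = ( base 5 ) 431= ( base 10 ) 116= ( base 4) 1310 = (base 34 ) 3e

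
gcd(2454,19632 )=2454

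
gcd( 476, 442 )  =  34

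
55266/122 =453=453.00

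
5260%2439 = 382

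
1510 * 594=896940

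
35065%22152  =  12913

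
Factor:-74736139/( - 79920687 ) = 3^ ( - 1)*7^( - 1 )*11^( - 1) * 19^1*103^( - 1) * 3359^( - 1 )*3933481^1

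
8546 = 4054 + 4492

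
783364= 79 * 9916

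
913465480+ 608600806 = 1522066286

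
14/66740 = 7/33370 = 0.00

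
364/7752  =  91/1938  =  0.05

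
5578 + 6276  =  11854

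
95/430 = 19/86= 0.22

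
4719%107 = 11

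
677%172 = 161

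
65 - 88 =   -  23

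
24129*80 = 1930320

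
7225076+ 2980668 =10205744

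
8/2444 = 2/611 = 0.00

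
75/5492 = 75/5492=0.01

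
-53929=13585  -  67514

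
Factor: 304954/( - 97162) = -317/101= -101^( - 1)*317^1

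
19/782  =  19/782 = 0.02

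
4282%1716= 850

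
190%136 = 54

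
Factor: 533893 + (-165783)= 368110 = 2^1*5^1*131^1*281^1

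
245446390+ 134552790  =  379999180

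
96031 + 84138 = 180169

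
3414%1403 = 608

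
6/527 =6/527 = 0.01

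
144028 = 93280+50748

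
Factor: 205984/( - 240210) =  - 2^4 * 3^( - 2) * 5^ (- 1) * 17^ ( - 1)*41^1 = -656/765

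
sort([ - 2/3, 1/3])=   [  -  2/3, 1/3]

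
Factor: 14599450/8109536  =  2^( - 4)*5^2*31^1*9419^1*253423^( - 1 ) = 7299725/4054768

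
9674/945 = 10 + 32/135 = 10.24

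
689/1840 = 689/1840 =0.37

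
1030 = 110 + 920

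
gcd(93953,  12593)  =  1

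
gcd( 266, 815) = 1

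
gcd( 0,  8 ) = 8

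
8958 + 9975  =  18933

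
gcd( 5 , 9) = 1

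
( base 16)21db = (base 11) 656a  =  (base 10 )8667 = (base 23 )G8J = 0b10000111011011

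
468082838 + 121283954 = 589366792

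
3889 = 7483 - 3594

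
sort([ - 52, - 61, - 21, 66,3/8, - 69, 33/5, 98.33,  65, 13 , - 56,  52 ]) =[ -69 , - 61, - 56, - 52,  -  21,3/8,33/5,13, 52, 65,66, 98.33 ] 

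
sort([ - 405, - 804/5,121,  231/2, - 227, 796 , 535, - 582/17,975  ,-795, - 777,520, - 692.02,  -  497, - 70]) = [ - 795, - 777,  -  692.02, - 497,- 405,-227, - 804/5, - 70, - 582/17,231/2,121,  520,535,796, 975]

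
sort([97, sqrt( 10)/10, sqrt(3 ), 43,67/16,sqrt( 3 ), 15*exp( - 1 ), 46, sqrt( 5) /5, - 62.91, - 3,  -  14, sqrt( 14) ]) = [-62.91, - 14,  -  3, sqrt( 10 )/10,sqrt( 5)/5, sqrt( 3), sqrt( 3),sqrt( 14), 67/16,15*exp( - 1), 43 , 46, 97] 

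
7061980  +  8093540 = 15155520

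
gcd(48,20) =4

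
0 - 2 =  - 2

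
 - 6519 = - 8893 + 2374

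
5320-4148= 1172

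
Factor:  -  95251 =-13^1*17^1*431^1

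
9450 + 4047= 13497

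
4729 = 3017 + 1712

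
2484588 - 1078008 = 1406580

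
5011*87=435957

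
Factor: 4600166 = 2^1*17^1 * 19^1*7121^1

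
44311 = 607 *73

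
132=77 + 55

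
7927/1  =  7927 = 7927.00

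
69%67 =2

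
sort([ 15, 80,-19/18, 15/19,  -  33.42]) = [ - 33.42 ,-19/18,15/19, 15,  80]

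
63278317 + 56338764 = 119617081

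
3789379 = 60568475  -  56779096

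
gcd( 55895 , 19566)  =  1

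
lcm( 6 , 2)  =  6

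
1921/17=113 = 113.00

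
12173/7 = 1739= 1739.00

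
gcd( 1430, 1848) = 22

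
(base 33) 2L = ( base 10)87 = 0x57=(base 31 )2p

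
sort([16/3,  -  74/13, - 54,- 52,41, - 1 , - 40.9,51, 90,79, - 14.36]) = [ -54, - 52, - 40.9,-14.36,-74/13,-1,16/3, 41,  51, 79,90]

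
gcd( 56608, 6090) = 58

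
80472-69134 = 11338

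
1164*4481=5215884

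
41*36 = 1476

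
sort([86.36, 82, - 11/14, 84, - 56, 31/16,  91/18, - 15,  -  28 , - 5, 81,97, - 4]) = [ - 56, - 28,-15, - 5,-4,- 11/14, 31/16, 91/18, 81,82,84,86.36,97]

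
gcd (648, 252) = 36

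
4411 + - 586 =3825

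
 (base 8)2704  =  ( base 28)1ok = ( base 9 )2020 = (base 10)1476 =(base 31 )1gj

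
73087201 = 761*96041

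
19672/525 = 37+247/525 =37.47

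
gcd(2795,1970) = 5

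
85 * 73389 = 6238065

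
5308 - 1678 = 3630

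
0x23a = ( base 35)GA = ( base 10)570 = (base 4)20322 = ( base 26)LO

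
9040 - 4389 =4651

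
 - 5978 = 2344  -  8322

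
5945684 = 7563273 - 1617589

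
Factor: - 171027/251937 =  - 613/903= - 3^(-1)*7^( - 1)*43^ ( - 1)*613^1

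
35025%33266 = 1759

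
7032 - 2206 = 4826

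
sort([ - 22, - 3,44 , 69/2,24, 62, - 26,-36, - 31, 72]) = [ - 36, - 31, - 26,-22,-3, 24, 69/2, 44, 62, 72]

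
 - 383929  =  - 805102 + 421173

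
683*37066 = 25316078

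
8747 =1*8747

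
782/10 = 391/5 = 78.20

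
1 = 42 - 41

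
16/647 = 16/647 = 0.02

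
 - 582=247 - 829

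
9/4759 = 9/4759 = 0.00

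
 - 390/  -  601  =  390/601 = 0.65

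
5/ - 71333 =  - 5/71333 = -0.00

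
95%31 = 2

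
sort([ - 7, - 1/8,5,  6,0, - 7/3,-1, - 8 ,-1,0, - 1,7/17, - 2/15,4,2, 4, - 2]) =[ - 8, - 7, - 7/3, - 2, - 1, - 1, - 1, - 2/15, -1/8, 0,0, 7/17,  2,4,  4,5,6 ]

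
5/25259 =5/25259  =  0.00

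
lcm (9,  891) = 891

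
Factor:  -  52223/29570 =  - 2^( - 1)*5^(-1 )*2957^( - 1 )*52223^1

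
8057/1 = 8057 = 8057.00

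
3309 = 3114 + 195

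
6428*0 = 0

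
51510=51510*1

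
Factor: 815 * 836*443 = 301833620=2^2*5^1 * 11^1 * 19^1*163^1 * 443^1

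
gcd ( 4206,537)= 3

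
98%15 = 8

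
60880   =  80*761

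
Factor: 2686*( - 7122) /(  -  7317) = 6376564/2439= 2^2*3^(-2)*17^1 * 79^1*271^( - 1 )*1187^1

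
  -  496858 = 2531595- 3028453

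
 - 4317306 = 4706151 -9023457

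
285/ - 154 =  - 2 + 23/154= - 1.85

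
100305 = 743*135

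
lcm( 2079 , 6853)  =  185031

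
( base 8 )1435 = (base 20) 1jh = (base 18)285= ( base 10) 797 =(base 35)mr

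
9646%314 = 226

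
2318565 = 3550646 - 1232081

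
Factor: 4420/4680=2^( - 1)*3^( - 2)*17^1 = 17/18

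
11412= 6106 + 5306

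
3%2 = 1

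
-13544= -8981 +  - 4563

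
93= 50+43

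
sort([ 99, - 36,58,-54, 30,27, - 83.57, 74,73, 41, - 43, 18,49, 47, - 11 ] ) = [ - 83.57, - 54, - 43,-36, - 11,18, 27, 30,41, 47, 49,58, 73, 74, 99]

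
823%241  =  100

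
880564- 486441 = 394123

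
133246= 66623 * 2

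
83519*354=29565726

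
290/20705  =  58/4141 = 0.01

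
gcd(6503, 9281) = 1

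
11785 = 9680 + 2105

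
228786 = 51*4486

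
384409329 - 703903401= - 319494072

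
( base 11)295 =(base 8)532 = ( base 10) 346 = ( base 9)424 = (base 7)1003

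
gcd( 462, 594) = 66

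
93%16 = 13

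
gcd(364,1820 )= 364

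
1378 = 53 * 26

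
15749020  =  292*53935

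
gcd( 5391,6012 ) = 9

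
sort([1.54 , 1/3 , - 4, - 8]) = [ - 8,-4,  1/3 , 1.54 ] 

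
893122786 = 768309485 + 124813301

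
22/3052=11/1526 = 0.01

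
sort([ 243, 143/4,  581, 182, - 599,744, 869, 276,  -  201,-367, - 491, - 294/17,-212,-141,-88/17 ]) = [ -599, - 491,-367, - 212, - 201, - 141,-294/17, - 88/17,  143/4 , 182,  243, 276,581,  744 , 869]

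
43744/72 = 5468/9 = 607.56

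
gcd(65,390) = 65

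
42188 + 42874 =85062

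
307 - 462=-155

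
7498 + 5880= 13378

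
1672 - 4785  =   - 3113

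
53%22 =9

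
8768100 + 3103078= 11871178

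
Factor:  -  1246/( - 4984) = 2^( - 2) = 1/4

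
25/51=25/51 = 0.49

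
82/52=1 + 15/26 = 1.58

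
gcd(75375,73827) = 9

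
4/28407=4/28407 = 0.00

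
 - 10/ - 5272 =5/2636 = 0.00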